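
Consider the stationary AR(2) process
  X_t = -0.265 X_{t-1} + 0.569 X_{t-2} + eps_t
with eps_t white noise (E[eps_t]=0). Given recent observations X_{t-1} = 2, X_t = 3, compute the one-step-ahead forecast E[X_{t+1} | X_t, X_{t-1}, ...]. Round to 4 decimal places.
E[X_{t+1} \mid \mathcal F_t] = 0.3430

For an AR(p) model X_t = c + sum_i phi_i X_{t-i} + eps_t, the
one-step-ahead conditional mean is
  E[X_{t+1} | X_t, ...] = c + sum_i phi_i X_{t+1-i}.
Substitute known values:
  E[X_{t+1} | ...] = (-0.265) * (3) + (0.569) * (2)
                   = 0.3430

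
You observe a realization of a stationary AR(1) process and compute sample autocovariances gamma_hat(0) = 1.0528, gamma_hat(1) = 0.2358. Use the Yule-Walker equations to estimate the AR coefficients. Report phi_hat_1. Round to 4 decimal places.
\hat\phi_{1} = 0.2240

The Yule-Walker equations for an AR(p) process read, in matrix form,
  Gamma_p phi = r_p,   with   (Gamma_p)_{ij} = gamma(|i - j|),
                       (r_p)_i = gamma(i),   i,j = 1..p.
Substitute the sample gammas (Toeplitz matrix and right-hand side of size 1):
  Gamma_p = [[1.0528]]
  r_p     = [0.2358]
With p = 1 this is the single equation gamma(0) phi_1 = gamma(1):
  phi_hat_1 = gamma(1) / gamma(0) = 0.2358 / 1.0528 = 0.2240.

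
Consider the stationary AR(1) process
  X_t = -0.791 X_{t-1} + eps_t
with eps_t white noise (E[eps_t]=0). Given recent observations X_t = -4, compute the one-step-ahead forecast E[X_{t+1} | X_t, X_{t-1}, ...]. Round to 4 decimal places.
E[X_{t+1} \mid \mathcal F_t] = 3.1640

For an AR(p) model X_t = c + sum_i phi_i X_{t-i} + eps_t, the
one-step-ahead conditional mean is
  E[X_{t+1} | X_t, ...] = c + sum_i phi_i X_{t+1-i}.
Substitute known values:
  E[X_{t+1} | ...] = (-0.791) * (-4)
                   = 3.1640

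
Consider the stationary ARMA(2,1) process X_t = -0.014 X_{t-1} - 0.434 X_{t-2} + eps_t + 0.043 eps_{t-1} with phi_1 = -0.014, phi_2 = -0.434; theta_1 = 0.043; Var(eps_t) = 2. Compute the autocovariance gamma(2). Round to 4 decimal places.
\gamma(2) = -1.0711

Multiply the model equation by X_{t-k} and take expectations. With theta_0 = psi_0 = 1 and psi_j the MA(infinity) weights, this gives
  gamma(k) - sum_i phi_i gamma(k-i) = c_k,
  c_k = sigma^2 * sum_{j=k..q} theta_j psi_{j-k}   (c_k = 0 for k > q),
using gamma(-m) = gamma(m).
psi-weights needed (psi_j = theta_j + sum_i phi_i psi_{j-i}):
  psi_1 = theta_1 + phi_1 = 0.043 + (-0.014) = 0.029
Right-hand sides:
  c_0 = sigma^2 (1 + theta_1 psi_1) = 2 * (1 + (0.043)(0.029)) = 2 * 1.001247 = 2.002494
  c_1 = sigma^2 theta_1 = 2 * (0.043) = 0.086
  c_2 = 0
Equations for k = 0, 1, 2 (AR order 2, c_2 = 0):
  (E0) gamma(0) = phi_1 gamma(1) + phi_2 gamma(2) + c_0
  (E1) gamma(1) = phi_1 gamma(0) + phi_2 gamma(1) + c_1
  (E2) gamma(2) = phi_1 gamma(1) + phi_2 gamma(0)
From (E1): gamma(1) = A gamma(0) + B with
  A = phi_1 / (1 - phi_2) = -0.014 / 1.434 = -0.009763,   B = c_1 / (1 - phi_2) = 0.086 / 1.434 = 0.059972.
Insert (E2) into (E0): gamma(0) (1 - phi_2^2) = phi_1 (1 + phi_2) gamma(1) + c_0.
  phi_1 (1 + phi_2) = (-0.014)(0.566) = -0.007924,   1 - phi_2^2 = 0.811644.
Replace gamma(1) by A gamma(0) + B and collect gamma(0):
  gamma(0) [0.811644 - (-0.007924)(-0.009763)] = (-0.007924)(0.059972) + 2.002494
  gamma(0) * 0.811567 = 2.002019
  gamma(0) = 2.002019 / 0.811567 = 2.466857.
  gamma(1) = A gamma(0) + B = (-0.009763)(2.466857) + (0.059972) = 0.035888.
  gamma(2) = phi_1 gamma(1) + phi_2 gamma(0) = (-0.014)(0.035888) + (-0.434)(2.466857) = -1.071118.
Therefore gamma(2) = -1.0711 (to 4 decimal places).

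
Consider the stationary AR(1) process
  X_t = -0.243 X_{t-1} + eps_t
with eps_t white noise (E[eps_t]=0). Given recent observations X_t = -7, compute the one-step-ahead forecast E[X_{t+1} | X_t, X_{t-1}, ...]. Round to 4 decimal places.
E[X_{t+1} \mid \mathcal F_t] = 1.7010

For an AR(p) model X_t = c + sum_i phi_i X_{t-i} + eps_t, the
one-step-ahead conditional mean is
  E[X_{t+1} | X_t, ...] = c + sum_i phi_i X_{t+1-i}.
Substitute known values:
  E[X_{t+1} | ...] = (-0.243) * (-7)
                   = 1.7010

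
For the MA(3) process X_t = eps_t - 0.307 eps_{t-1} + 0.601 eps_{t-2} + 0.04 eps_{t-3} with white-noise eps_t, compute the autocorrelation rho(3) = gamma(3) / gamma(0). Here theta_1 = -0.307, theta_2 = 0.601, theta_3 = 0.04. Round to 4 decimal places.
\rho(3) = 0.0275

For an MA(q) process with theta_0 = 1, the autocovariance is
  gamma(k) = sigma^2 * sum_{i=0..q-k} theta_i * theta_{i+k},
and rho(k) = gamma(k) / gamma(0). Sigma^2 cancels.
  numerator   = (1)*(0.04) = 0.04.
  denominator = (1)^2 + (-0.307)^2 + (0.601)^2 + (0.04)^2 = 1.45705.
  rho(3) = 0.04 / 1.45705 = 0.0275.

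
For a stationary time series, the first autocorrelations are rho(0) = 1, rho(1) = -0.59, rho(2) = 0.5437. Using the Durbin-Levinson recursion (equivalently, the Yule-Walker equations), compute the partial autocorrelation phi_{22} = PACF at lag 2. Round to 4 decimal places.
\phi_{22} = 0.3000

The PACF at lag k is phi_{kk}, the last component of the solution
to the Yule-Walker system G_k phi = r_k where
  (G_k)_{ij} = rho(|i - j|), (r_k)_i = rho(i), i,j = 1..k.
Equivalently, Durbin-Levinson gives phi_{kk} iteratively:
  phi_{11} = rho(1)
  phi_{kk} = [rho(k) - sum_{j=1..k-1} phi_{k-1,j} rho(k-j)]
            / [1 - sum_{j=1..k-1} phi_{k-1,j} rho(j)],
  phi_{k,j} = phi_{k-1,j} - phi_{kk} phi_{k-1,k-j},  j = 1..k-1.
Step k = 1:
  phi_11 = rho(1) = -0.59.
Step k = 2:
  phi_22 = [rho(2) - phi_11 rho(1)] / [1 - phi_11 rho(1)] = [0.5437 - (-0.59)(-0.59)] / [1 - (-0.59)(-0.59)]
         = 0.1956 / 0.6519 = 0.3.
Therefore phi_{22} = 0.3000.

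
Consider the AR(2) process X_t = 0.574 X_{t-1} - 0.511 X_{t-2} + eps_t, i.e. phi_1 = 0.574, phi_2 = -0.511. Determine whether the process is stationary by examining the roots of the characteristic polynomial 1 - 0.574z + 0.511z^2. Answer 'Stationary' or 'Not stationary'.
\text{Stationary}

The AR(p) characteristic polynomial is P(z) = 1 - 0.574z + 0.511z^2.
Stationarity requires all roots to lie outside the unit circle, i.e. |z| > 1 for every root.
Set 1 + (-0.574) z + (0.511) z^2 = 0, i.e. a z^2 + b z + c = 0 with a = 0.511, b = -0.574, c = 1.
Discriminant D = b^2 - 4ac = (-0.574)^2 - 4*(0.511)*1 = 0.329476 - (2.044) = -1.714524.
D < 0, so the roots are the complex-conjugate pair z = (-b +/- i sqrt(-D)) / (2a) = 0.5616 +/- 1.2812i.
For a conjugate pair |z|^2 = z * conj(z) = (product of roots) = c/a = 1/(0.511) = 1.956947, so |z| = sqrt(1.956947) = 1.3989 for both roots.
Moduli of all roots: 1.3989, 1.3989.
All moduli strictly greater than 1? Yes.
Verdict: Stationary.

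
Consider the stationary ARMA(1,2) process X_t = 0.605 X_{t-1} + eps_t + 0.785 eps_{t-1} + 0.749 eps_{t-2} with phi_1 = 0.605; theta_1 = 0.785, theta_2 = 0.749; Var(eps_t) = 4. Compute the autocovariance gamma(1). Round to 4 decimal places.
\gamma(1) = 24.0497

Multiply the model equation by X_{t-k} and take expectations. With theta_0 = psi_0 = 1 and psi_j the MA(infinity) weights, this gives
  gamma(k) - sum_i phi_i gamma(k-i) = c_k,
  c_k = sigma^2 * sum_{j=k..q} theta_j psi_{j-k}   (c_k = 0 for k > q),
using gamma(-m) = gamma(m).
psi-weights needed (psi_j = theta_j + sum_i phi_i psi_{j-i}):
  psi_1 = theta_1 + phi_1 = 0.785 + (0.605) = 1.39
  psi_2 = theta_2 + phi_1 psi_1 = 0.749 + (0.605)(1.39) = 1.58995
Right-hand sides:
  c_0 = sigma^2 (1 + theta_1 psi_1 + theta_2 psi_2) = 4 * (1 + (0.785)(1.39) + (0.749)(1.58995)) = 4 * 3.282023 = 13.12809
  c_1 = sigma^2 (theta_1 + theta_2 psi_1) = 4 * (0.785 + (0.749)(1.39)) = 7.30444
  c_2 = sigma^2 theta_2 = 4 * (0.749) = 2.996
Equations for k = 0 and k = 1 (AR order 1):
  gamma(0) = phi_1 gamma(1) + c_0
  gamma(1) = phi_1 gamma(0) + c_1
Substituting the second into the first: gamma(0) (1 - phi_1^2) = c_0 + phi_1 c_1, so
  gamma(0) = (c_0 + phi_1 c_1) / (1 - phi_1^2) = (13.12809 + (0.605)(7.30444)) / (1 - (0.605)^2) = 17.547276 / 0.633975 = 27.678184.
  gamma(1) = phi_1 gamma(0) + c_1 = (0.605)(27.678184) + (7.30444) = 24.049741.
Therefore gamma(1) = 24.0497 (to 4 decimal places).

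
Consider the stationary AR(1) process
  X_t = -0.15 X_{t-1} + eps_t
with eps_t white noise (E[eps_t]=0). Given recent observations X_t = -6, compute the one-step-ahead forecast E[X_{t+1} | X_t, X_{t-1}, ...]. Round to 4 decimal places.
E[X_{t+1} \mid \mathcal F_t] = 0.9000

For an AR(p) model X_t = c + sum_i phi_i X_{t-i} + eps_t, the
one-step-ahead conditional mean is
  E[X_{t+1} | X_t, ...] = c + sum_i phi_i X_{t+1-i}.
Substitute known values:
  E[X_{t+1} | ...] = (-0.15) * (-6)
                   = 0.9000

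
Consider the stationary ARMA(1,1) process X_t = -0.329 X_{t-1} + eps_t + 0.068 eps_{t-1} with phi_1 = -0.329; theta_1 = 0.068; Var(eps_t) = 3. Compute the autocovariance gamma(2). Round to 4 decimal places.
\gamma(2) = 0.2824

Multiply the model equation by X_{t-k} and take expectations. With theta_0 = psi_0 = 1 and psi_j the MA(infinity) weights, this gives
  gamma(k) - sum_i phi_i gamma(k-i) = c_k,
  c_k = sigma^2 * sum_{j=k..q} theta_j psi_{j-k}   (c_k = 0 for k > q),
using gamma(-m) = gamma(m).
psi-weights needed (psi_j = theta_j + sum_i phi_i psi_{j-i}):
  psi_1 = theta_1 + phi_1 = 0.068 + (-0.329) = -0.261
Right-hand sides:
  c_0 = sigma^2 (1 + theta_1 psi_1) = 3 * (1 + (0.068)(-0.261)) = 3 * 0.982252 = 2.946756
  c_1 = sigma^2 theta_1 = 3 * (0.068) = 0.204
  c_2 = 0
Equations for k = 0 and k = 1 (AR order 1):
  gamma(0) = phi_1 gamma(1) + c_0
  gamma(1) = phi_1 gamma(0) + c_1
Substituting the second into the first: gamma(0) (1 - phi_1^2) = c_0 + phi_1 c_1, so
  gamma(0) = (c_0 + phi_1 c_1) / (1 - phi_1^2) = (2.946756 + (-0.329)(0.204)) / (1 - (-0.329)^2) = 2.87964 / 0.891759 = 3.229168.
  gamma(1) = phi_1 gamma(0) + c_1 = (-0.329)(3.229168) + (0.204) = -0.858396.
For k = 2 (> q): gamma(2) = phi_1 gamma(1) = (-0.329)(-0.858396) = 0.282412.
Therefore gamma(2) = 0.2824 (to 4 decimal places).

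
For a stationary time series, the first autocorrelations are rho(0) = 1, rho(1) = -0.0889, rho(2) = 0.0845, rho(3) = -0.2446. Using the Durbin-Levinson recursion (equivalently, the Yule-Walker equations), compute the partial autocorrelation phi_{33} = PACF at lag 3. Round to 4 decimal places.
\phi_{33} = -0.2340

The PACF at lag k is phi_{kk}, the last component of the solution
to the Yule-Walker system G_k phi = r_k where
  (G_k)_{ij} = rho(|i - j|), (r_k)_i = rho(i), i,j = 1..k.
Equivalently, Durbin-Levinson gives phi_{kk} iteratively:
  phi_{11} = rho(1)
  phi_{kk} = [rho(k) - sum_{j=1..k-1} phi_{k-1,j} rho(k-j)]
            / [1 - sum_{j=1..k-1} phi_{k-1,j} rho(j)],
  phi_{k,j} = phi_{k-1,j} - phi_{kk} phi_{k-1,k-j},  j = 1..k-1.
Step k = 1:
  phi_11 = rho(1) = -0.0889.
Step k = 2:
  phi_22 = [rho(2) - phi_11 rho(1)] / [1 - phi_11 rho(1)] = [0.0845 - (-0.0889)(-0.0889)] / [1 - (-0.0889)(-0.0889)]
         = 0.07659679 / 0.99209679 = 0.077207.
  Update: phi_21 = phi_11 - phi_22 phi_11 = -0.0889 - (0.077207)(-0.0889) = -0.082036.
Step k = 3:
  phi_33 = [rho(3) - phi_21 rho(2) - phi_22 rho(1)] / [1 - phi_21 rho(1) - phi_22 rho(2)]
    numerator   = -0.2446 - (-0.082036)(0.0845) - (0.077207)(-0.0889) = -0.23080423
    denominator = 1 - (-0.082036)(-0.0889) - (0.077207)(0.0845) = 0.98618298
  phi_33 = -0.23080423 / 0.98618298 = -0.234.
Therefore phi_{33} = -0.2340.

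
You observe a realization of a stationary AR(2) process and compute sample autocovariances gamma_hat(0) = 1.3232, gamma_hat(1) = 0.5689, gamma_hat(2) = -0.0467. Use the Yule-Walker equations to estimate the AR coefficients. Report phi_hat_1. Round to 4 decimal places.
\hat\phi_{1} = 0.5461

The Yule-Walker equations for an AR(p) process read, in matrix form,
  Gamma_p phi = r_p,   with   (Gamma_p)_{ij} = gamma(|i - j|),
                       (r_p)_i = gamma(i),   i,j = 1..p.
Substitute the sample gammas (Toeplitz matrix and right-hand side of size 2):
  Gamma_p = [[1.3232, 0.5689], [0.5689, 1.3232]]
  r_p     = [0.5689, -0.0467]
Written out:
  1.3232 phi_1 + 0.5689 phi_2 = 0.5689
  0.5689 phi_1 + 1.3232 phi_2 = -0.0467
Solve by Cramer's rule:
  det = gamma(0)^2 - gamma(1)^2 = (1.3232)^2 - (0.5689)^2 = 1.75085824 - 0.32364721 = 1.42721103
  phi_hat_1 = [gamma(1) gamma(0) - gamma(1) gamma(2)] / det = [(0.5689)(1.3232) - (0.5689)(-0.0467)] / 1.42721103 = 0.77933611 / 1.42721103 = 0.5461
  phi_hat_2 = [gamma(0) gamma(2) - gamma(1)^2] / det = [(1.3232)(-0.0467) - (0.5689)^2] / 1.42721103 = -0.38544065 / 1.42721103 = -0.2701
So phi_hat = [0.5461, -0.2701].
Therefore phi_hat_1 = 0.5461.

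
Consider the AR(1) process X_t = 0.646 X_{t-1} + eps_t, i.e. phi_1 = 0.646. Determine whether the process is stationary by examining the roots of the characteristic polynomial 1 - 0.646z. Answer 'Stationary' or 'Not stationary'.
\text{Stationary}

The AR(p) characteristic polynomial is P(z) = 1 - 0.646z.
Stationarity requires all roots to lie outside the unit circle, i.e. |z| > 1 for every root.
This is linear in z: 1 + (-0.646) z = 0  =>  z = -1/(-0.646) = 1.547988,  |z| = 1.547988.
Moduli of all roots: 1.5480.
All moduli strictly greater than 1? Yes.
Verdict: Stationary.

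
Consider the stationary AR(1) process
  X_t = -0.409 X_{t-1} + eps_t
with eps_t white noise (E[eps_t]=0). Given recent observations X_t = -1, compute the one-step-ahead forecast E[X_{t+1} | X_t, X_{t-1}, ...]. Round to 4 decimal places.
E[X_{t+1} \mid \mathcal F_t] = 0.4090

For an AR(p) model X_t = c + sum_i phi_i X_{t-i} + eps_t, the
one-step-ahead conditional mean is
  E[X_{t+1} | X_t, ...] = c + sum_i phi_i X_{t+1-i}.
Substitute known values:
  E[X_{t+1} | ...] = (-0.409) * (-1)
                   = 0.4090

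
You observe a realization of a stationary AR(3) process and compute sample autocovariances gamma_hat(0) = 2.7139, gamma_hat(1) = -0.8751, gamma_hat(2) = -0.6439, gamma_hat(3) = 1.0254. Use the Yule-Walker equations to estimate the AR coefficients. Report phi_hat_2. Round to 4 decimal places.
\hat\phi_{2} = -0.2940

The Yule-Walker equations for an AR(p) process read, in matrix form,
  Gamma_p phi = r_p,   with   (Gamma_p)_{ij} = gamma(|i - j|),
                       (r_p)_i = gamma(i),   i,j = 1..p.
Substitute the sample gammas (Toeplitz matrix and right-hand side of size 3):
  Gamma_p = [[2.7139, -0.8751, -0.6439], [-0.8751, 2.7139, -0.8751], [-0.6439, -0.8751, 2.7139]]
  r_p     = [-0.8751, -0.6439, 1.0254]
Written out (R1..R3):
  (R1) 2.7139 phi_1 - 0.8751 phi_2 - 0.6439 phi_3 = -0.8751
  (R2) -0.8751 phi_1 + 2.7139 phi_2 - 0.8751 phi_3 = -0.6439
  (R3) -0.6439 phi_1 - 0.8751 phi_2 + 2.7139 phi_3 = 1.0254
Gaussian elimination:
  R2 <- R2 - (-0.8751/2.7139) R1 = R2 - (-0.322451) R1:  2.431723 phi_2 - 1.082726 phi_3 = -0.926077
  R3 <- R3 - (-0.6439/2.7139) R1 = R3 - (-0.23726) R1:  -1.082726 phi_2 + 2.561128 phi_3 = 0.817774
  R3 <- R3 - (-1.082726/2.431723) R2 = R3 - (-0.445251) R2:  2.079044 phi_3 = 0.405437
Back-substitution:
  phi_hat_3 = 0.405437 / 2.079044 = 0.195011
  phi_hat_2 = (-0.926077 - (-1.082726)(0.195011)) / 2.431723 = -0.294003
  phi_hat_1 = (-0.8751 - (-0.8751)(-0.294003) - (-0.6439)(0.195011)) / 2.7139 = -0.370984
So phi_hat = [-0.3710, -0.2940, 0.1950].
Therefore phi_hat_2 = -0.2940.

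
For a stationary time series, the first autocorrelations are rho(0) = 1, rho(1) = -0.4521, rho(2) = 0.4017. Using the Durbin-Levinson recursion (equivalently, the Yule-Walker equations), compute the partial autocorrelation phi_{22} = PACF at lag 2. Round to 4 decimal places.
\phi_{22} = 0.2480

The PACF at lag k is phi_{kk}, the last component of the solution
to the Yule-Walker system G_k phi = r_k where
  (G_k)_{ij} = rho(|i - j|), (r_k)_i = rho(i), i,j = 1..k.
Equivalently, Durbin-Levinson gives phi_{kk} iteratively:
  phi_{11} = rho(1)
  phi_{kk} = [rho(k) - sum_{j=1..k-1} phi_{k-1,j} rho(k-j)]
            / [1 - sum_{j=1..k-1} phi_{k-1,j} rho(j)],
  phi_{k,j} = phi_{k-1,j} - phi_{kk} phi_{k-1,k-j},  j = 1..k-1.
Step k = 1:
  phi_11 = rho(1) = -0.4521.
Step k = 2:
  phi_22 = [rho(2) - phi_11 rho(1)] / [1 - phi_11 rho(1)] = [0.4017 - (-0.4521)(-0.4521)] / [1 - (-0.4521)(-0.4521)]
         = 0.19730559 / 0.79560559 = 0.248.
Therefore phi_{22} = 0.2480.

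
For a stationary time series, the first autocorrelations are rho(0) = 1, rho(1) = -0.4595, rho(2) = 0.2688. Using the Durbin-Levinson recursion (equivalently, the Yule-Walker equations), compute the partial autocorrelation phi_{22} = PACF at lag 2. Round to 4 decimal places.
\phi_{22} = 0.0731

The PACF at lag k is phi_{kk}, the last component of the solution
to the Yule-Walker system G_k phi = r_k where
  (G_k)_{ij} = rho(|i - j|), (r_k)_i = rho(i), i,j = 1..k.
Equivalently, Durbin-Levinson gives phi_{kk} iteratively:
  phi_{11} = rho(1)
  phi_{kk} = [rho(k) - sum_{j=1..k-1} phi_{k-1,j} rho(k-j)]
            / [1 - sum_{j=1..k-1} phi_{k-1,j} rho(j)],
  phi_{k,j} = phi_{k-1,j} - phi_{kk} phi_{k-1,k-j},  j = 1..k-1.
Step k = 1:
  phi_11 = rho(1) = -0.4595.
Step k = 2:
  phi_22 = [rho(2) - phi_11 rho(1)] / [1 - phi_11 rho(1)] = [0.2688 - (-0.4595)(-0.4595)] / [1 - (-0.4595)(-0.4595)]
         = 0.05765975 / 0.78885975 = 0.0731.
Therefore phi_{22} = 0.0731.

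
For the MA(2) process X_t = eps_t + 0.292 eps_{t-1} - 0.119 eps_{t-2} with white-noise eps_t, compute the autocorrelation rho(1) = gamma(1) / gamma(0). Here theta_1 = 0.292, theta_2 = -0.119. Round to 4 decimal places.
\rho(1) = 0.2340

For an MA(q) process with theta_0 = 1, the autocovariance is
  gamma(k) = sigma^2 * sum_{i=0..q-k} theta_i * theta_{i+k},
and rho(k) = gamma(k) / gamma(0). Sigma^2 cancels.
  numerator   = (1)*(0.292) + (0.292)*(-0.119) = 0.257252.
  denominator = (1)^2 + (0.292)^2 + (-0.119)^2 = 1.099425.
  rho(1) = 0.257252 / 1.099425 = 0.2340.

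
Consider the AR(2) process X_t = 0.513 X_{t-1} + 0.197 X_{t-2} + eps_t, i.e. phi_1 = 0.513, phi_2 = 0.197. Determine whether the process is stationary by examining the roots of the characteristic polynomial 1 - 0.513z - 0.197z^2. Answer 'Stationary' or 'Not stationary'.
\text{Stationary}

The AR(p) characteristic polynomial is P(z) = 1 - 0.513z - 0.197z^2.
Stationarity requires all roots to lie outside the unit circle, i.e. |z| > 1 for every root.
Set 1 + (-0.513) z + (-0.197) z^2 = 0, i.e. a z^2 + b z + c = 0 with a = -0.197, b = -0.513, c = 1.
Discriminant D = b^2 - 4ac = (-0.513)^2 - 4*(-0.197)*1 = 0.263169 - (-0.788) = 1.051169.
D >= 0, so the roots are real: z = (-b +/- sqrt(D)) / (2a) = (0.513 +/- 1.025265) / (-0.394).
  z_1 = (0.513 + 1.025265) / (-0.394) = -3.9042,   |z_1| = 3.9042.
  z_2 = (0.513 - 1.025265) / (-0.394) = 1.3002,   |z_2| = 1.3002.
Moduli of all roots: 3.9042, 1.3002.
All moduli strictly greater than 1? Yes.
Verdict: Stationary.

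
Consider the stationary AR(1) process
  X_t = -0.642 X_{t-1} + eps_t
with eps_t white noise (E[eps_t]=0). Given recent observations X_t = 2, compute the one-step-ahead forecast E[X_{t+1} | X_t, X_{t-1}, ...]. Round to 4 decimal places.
E[X_{t+1} \mid \mathcal F_t] = -1.2840

For an AR(p) model X_t = c + sum_i phi_i X_{t-i} + eps_t, the
one-step-ahead conditional mean is
  E[X_{t+1} | X_t, ...] = c + sum_i phi_i X_{t+1-i}.
Substitute known values:
  E[X_{t+1} | ...] = (-0.642) * (2)
                   = -1.2840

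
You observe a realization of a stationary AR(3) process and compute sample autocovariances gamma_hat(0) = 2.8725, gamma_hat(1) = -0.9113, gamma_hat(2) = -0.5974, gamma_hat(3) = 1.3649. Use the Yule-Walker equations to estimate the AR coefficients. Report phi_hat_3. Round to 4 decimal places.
\hat\phi_{3} = 0.3500

The Yule-Walker equations for an AR(p) process read, in matrix form,
  Gamma_p phi = r_p,   with   (Gamma_p)_{ij} = gamma(|i - j|),
                       (r_p)_i = gamma(i),   i,j = 1..p.
Substitute the sample gammas (Toeplitz matrix and right-hand side of size 3):
  Gamma_p = [[2.8725, -0.9113, -0.5974], [-0.9113, 2.8725, -0.9113], [-0.5974, -0.9113, 2.8725]]
  r_p     = [-0.9113, -0.5974, 1.3649]
Written out (R1..R3):
  (R1) 2.8725 phi_1 - 0.9113 phi_2 - 0.5974 phi_3 = -0.9113
  (R2) -0.9113 phi_1 + 2.8725 phi_2 - 0.9113 phi_3 = -0.5974
  (R3) -0.5974 phi_1 - 0.9113 phi_2 + 2.8725 phi_3 = 1.3649
Gaussian elimination:
  R2 <- R2 - (-0.9113/2.8725) R1 = R2 - (-0.31725) R1:  2.58339 phi_2 - 1.100825 phi_3 = -0.88651
  R3 <- R3 - (-0.5974/2.8725) R1 = R3 - (-0.207972) R1:  -1.100825 phi_2 + 2.748257 phi_3 = 1.175375
  R3 <- R3 - (-1.100825/2.58339) R2 = R3 - (-0.426116) R2:  2.279178 phi_3 = 0.797619
Back-substitution:
  phi_hat_3 = 0.797619 / 2.279178 = 0.349959
  phi_hat_2 = (-0.88651 - (-1.100825)(0.349959)) / 2.58339 = -0.194034
  phi_hat_1 = (-0.9113 - (-0.9113)(-0.194034) - (-0.5974)(0.349959)) / 2.8725 = -0.306025
So phi_hat = [-0.3060, -0.1940, 0.3500].
Therefore phi_hat_3 = 0.3500.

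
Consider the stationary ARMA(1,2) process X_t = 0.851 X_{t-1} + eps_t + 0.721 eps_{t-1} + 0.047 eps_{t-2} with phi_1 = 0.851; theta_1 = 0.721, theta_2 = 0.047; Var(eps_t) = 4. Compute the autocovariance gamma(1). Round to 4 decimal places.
\gamma(1) = 38.6630

Multiply the model equation by X_{t-k} and take expectations. With theta_0 = psi_0 = 1 and psi_j the MA(infinity) weights, this gives
  gamma(k) - sum_i phi_i gamma(k-i) = c_k,
  c_k = sigma^2 * sum_{j=k..q} theta_j psi_{j-k}   (c_k = 0 for k > q),
using gamma(-m) = gamma(m).
psi-weights needed (psi_j = theta_j + sum_i phi_i psi_{j-i}):
  psi_1 = theta_1 + phi_1 = 0.721 + (0.851) = 1.572
  psi_2 = theta_2 + phi_1 psi_1 = 0.047 + (0.851)(1.572) = 1.384772
Right-hand sides:
  c_0 = sigma^2 (1 + theta_1 psi_1 + theta_2 psi_2) = 4 * (1 + (0.721)(1.572) + (0.047)(1.384772)) = 4 * 2.198496 = 8.793985
  c_1 = sigma^2 (theta_1 + theta_2 psi_1) = 4 * (0.721 + (0.047)(1.572)) = 3.179536
  c_2 = sigma^2 theta_2 = 4 * (0.047) = 0.188
Equations for k = 0 and k = 1 (AR order 1):
  gamma(0) = phi_1 gamma(1) + c_0
  gamma(1) = phi_1 gamma(0) + c_1
Substituting the second into the first: gamma(0) (1 - phi_1^2) = c_0 + phi_1 c_1, so
  gamma(0) = (c_0 + phi_1 c_1) / (1 - phi_1^2) = (8.793985 + (0.851)(3.179536)) / (1 - (0.851)^2) = 11.49977 / 0.275799 = 41.6962.
  gamma(1) = phi_1 gamma(0) + c_1 = (0.851)(41.6962) + (3.179536) = 38.663002.
Therefore gamma(1) = 38.6630 (to 4 decimal places).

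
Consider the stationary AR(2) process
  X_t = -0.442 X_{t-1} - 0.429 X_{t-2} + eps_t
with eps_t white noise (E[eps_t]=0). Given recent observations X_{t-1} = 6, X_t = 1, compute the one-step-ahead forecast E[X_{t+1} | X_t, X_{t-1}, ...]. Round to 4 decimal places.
E[X_{t+1} \mid \mathcal F_t] = -3.0160

For an AR(p) model X_t = c + sum_i phi_i X_{t-i} + eps_t, the
one-step-ahead conditional mean is
  E[X_{t+1} | X_t, ...] = c + sum_i phi_i X_{t+1-i}.
Substitute known values:
  E[X_{t+1} | ...] = (-0.442) * (1) + (-0.429) * (6)
                   = -3.0160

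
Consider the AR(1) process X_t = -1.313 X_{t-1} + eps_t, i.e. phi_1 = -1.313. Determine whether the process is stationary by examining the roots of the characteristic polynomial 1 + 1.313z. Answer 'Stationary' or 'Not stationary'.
\text{Not stationary}

The AR(p) characteristic polynomial is P(z) = 1 + 1.313z.
Stationarity requires all roots to lie outside the unit circle, i.e. |z| > 1 for every root.
This is linear in z: 1 + (1.313) z = 0  =>  z = -1/(1.313) = -0.761615,  |z| = 0.761615.
Moduli of all roots: 0.7616.
All moduli strictly greater than 1? No.
Verdict: Not stationary.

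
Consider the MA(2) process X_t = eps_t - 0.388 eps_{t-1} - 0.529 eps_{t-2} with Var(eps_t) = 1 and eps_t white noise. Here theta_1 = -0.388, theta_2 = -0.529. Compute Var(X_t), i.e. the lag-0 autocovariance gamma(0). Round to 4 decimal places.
\gamma(0) = 1.4304

For an MA(q) process X_t = eps_t + sum_i theta_i eps_{t-i} with
Var(eps_t) = sigma^2, the variance is
  gamma(0) = sigma^2 * (1 + sum_i theta_i^2).
  sum_i theta_i^2 = (-0.388)^2 + (-0.529)^2 = 0.150544 + 0.279841 = 0.430385.
  gamma(0) = 1 * (1 + 0.430385) = 1 * 1.430385 = 1.430385, which rounds to 1.4304.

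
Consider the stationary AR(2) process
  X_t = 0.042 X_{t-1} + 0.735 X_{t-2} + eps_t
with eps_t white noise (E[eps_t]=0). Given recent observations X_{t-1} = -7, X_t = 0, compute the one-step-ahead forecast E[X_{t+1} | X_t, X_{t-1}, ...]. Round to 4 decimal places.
E[X_{t+1} \mid \mathcal F_t] = -5.1450

For an AR(p) model X_t = c + sum_i phi_i X_{t-i} + eps_t, the
one-step-ahead conditional mean is
  E[X_{t+1} | X_t, ...] = c + sum_i phi_i X_{t+1-i}.
Substitute known values:
  E[X_{t+1} | ...] = (0.042) * (0) + (0.735) * (-7)
                   = -5.1450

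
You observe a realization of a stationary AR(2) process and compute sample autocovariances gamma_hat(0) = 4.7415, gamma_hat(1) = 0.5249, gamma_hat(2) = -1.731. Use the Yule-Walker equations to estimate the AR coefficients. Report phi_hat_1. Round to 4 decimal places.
\hat\phi_{1} = 0.1530

The Yule-Walker equations for an AR(p) process read, in matrix form,
  Gamma_p phi = r_p,   with   (Gamma_p)_{ij} = gamma(|i - j|),
                       (r_p)_i = gamma(i),   i,j = 1..p.
Substitute the sample gammas (Toeplitz matrix and right-hand side of size 2):
  Gamma_p = [[4.7415, 0.5249], [0.5249, 4.7415]]
  r_p     = [0.5249, -1.731]
Written out:
  4.7415 phi_1 + 0.5249 phi_2 = 0.5249
  0.5249 phi_1 + 4.7415 phi_2 = -1.731
Solve by Cramer's rule:
  det = gamma(0)^2 - gamma(1)^2 = (4.7415)^2 - (0.5249)^2 = 22.48182225 - 0.27552001 = 22.20630224
  phi_hat_1 = [gamma(1) gamma(0) - gamma(1) gamma(2)] / det = [(0.5249)(4.7415) - (0.5249)(-1.731)] / 22.20630224 = 3.39741525 / 22.20630224 = 0.153
  phi_hat_2 = [gamma(0) gamma(2) - gamma(1)^2] / det = [(4.7415)(-1.731) - (0.5249)^2] / 22.20630224 = -8.48305651 / 22.20630224 = -0.382
So phi_hat = [0.1530, -0.3820].
Therefore phi_hat_1 = 0.1530.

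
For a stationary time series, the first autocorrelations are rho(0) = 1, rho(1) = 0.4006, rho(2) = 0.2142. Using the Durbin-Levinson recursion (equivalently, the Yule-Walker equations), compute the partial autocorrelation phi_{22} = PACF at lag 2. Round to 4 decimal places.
\phi_{22} = 0.0640

The PACF at lag k is phi_{kk}, the last component of the solution
to the Yule-Walker system G_k phi = r_k where
  (G_k)_{ij} = rho(|i - j|), (r_k)_i = rho(i), i,j = 1..k.
Equivalently, Durbin-Levinson gives phi_{kk} iteratively:
  phi_{11} = rho(1)
  phi_{kk} = [rho(k) - sum_{j=1..k-1} phi_{k-1,j} rho(k-j)]
            / [1 - sum_{j=1..k-1} phi_{k-1,j} rho(j)],
  phi_{k,j} = phi_{k-1,j} - phi_{kk} phi_{k-1,k-j},  j = 1..k-1.
Step k = 1:
  phi_11 = rho(1) = 0.4006.
Step k = 2:
  phi_22 = [rho(2) - phi_11 rho(1)] / [1 - phi_11 rho(1)] = [0.2142 - (0.4006)(0.4006)] / [1 - (0.4006)(0.4006)]
         = 0.05371964 / 0.83951964 = 0.064.
Therefore phi_{22} = 0.0640.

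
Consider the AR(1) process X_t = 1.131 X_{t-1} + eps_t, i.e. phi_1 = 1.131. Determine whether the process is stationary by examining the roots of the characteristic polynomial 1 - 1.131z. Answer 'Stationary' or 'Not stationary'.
\text{Not stationary}

The AR(p) characteristic polynomial is P(z) = 1 - 1.131z.
Stationarity requires all roots to lie outside the unit circle, i.e. |z| > 1 for every root.
This is linear in z: 1 + (-1.131) z = 0  =>  z = -1/(-1.131) = 0.884173,  |z| = 0.884173.
Moduli of all roots: 0.8842.
All moduli strictly greater than 1? No.
Verdict: Not stationary.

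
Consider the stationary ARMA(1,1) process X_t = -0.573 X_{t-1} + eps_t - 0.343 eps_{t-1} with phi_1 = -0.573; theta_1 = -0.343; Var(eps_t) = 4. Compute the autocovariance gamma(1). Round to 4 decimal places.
\gamma(1) = -6.5272

Multiply the model equation by X_{t-k} and take expectations. With theta_0 = psi_0 = 1 and psi_j the MA(infinity) weights, this gives
  gamma(k) - sum_i phi_i gamma(k-i) = c_k,
  c_k = sigma^2 * sum_{j=k..q} theta_j psi_{j-k}   (c_k = 0 for k > q),
using gamma(-m) = gamma(m).
psi-weights needed (psi_j = theta_j + sum_i phi_i psi_{j-i}):
  psi_1 = theta_1 + phi_1 = -0.343 + (-0.573) = -0.916
Right-hand sides:
  c_0 = sigma^2 (1 + theta_1 psi_1) = 4 * (1 + (-0.343)(-0.916)) = 4 * 1.314188 = 5.256752
  c_1 = sigma^2 theta_1 = 4 * (-0.343) = -1.372
  c_2 = 0
Equations for k = 0 and k = 1 (AR order 1):
  gamma(0) = phi_1 gamma(1) + c_0
  gamma(1) = phi_1 gamma(0) + c_1
Substituting the second into the first: gamma(0) (1 - phi_1^2) = c_0 + phi_1 c_1, so
  gamma(0) = (c_0 + phi_1 c_1) / (1 - phi_1^2) = (5.256752 + (-0.573)(-1.372)) / (1 - (-0.573)^2) = 6.042908 / 0.671671 = 8.996827.
  gamma(1) = phi_1 gamma(0) + c_1 = (-0.573)(8.996827) + (-1.372) = -6.527182.
Therefore gamma(1) = -6.5272 (to 4 decimal places).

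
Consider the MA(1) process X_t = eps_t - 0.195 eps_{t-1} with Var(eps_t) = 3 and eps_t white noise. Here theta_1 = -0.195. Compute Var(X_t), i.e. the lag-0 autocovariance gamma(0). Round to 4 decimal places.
\gamma(0) = 3.1141

For an MA(q) process X_t = eps_t + sum_i theta_i eps_{t-i} with
Var(eps_t) = sigma^2, the variance is
  gamma(0) = sigma^2 * (1 + sum_i theta_i^2).
  sum_i theta_i^2 = (-0.195)^2 = 0.038025.
  gamma(0) = 3 * (1 + 0.038025) = 3 * 1.038025 = 3.114075, which rounds to 3.1141.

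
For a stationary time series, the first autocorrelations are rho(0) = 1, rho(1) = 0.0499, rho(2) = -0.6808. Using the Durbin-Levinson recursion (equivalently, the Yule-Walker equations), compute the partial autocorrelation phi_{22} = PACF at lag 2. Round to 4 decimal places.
\phi_{22} = -0.6850

The PACF at lag k is phi_{kk}, the last component of the solution
to the Yule-Walker system G_k phi = r_k where
  (G_k)_{ij} = rho(|i - j|), (r_k)_i = rho(i), i,j = 1..k.
Equivalently, Durbin-Levinson gives phi_{kk} iteratively:
  phi_{11} = rho(1)
  phi_{kk} = [rho(k) - sum_{j=1..k-1} phi_{k-1,j} rho(k-j)]
            / [1 - sum_{j=1..k-1} phi_{k-1,j} rho(j)],
  phi_{k,j} = phi_{k-1,j} - phi_{kk} phi_{k-1,k-j},  j = 1..k-1.
Step k = 1:
  phi_11 = rho(1) = 0.0499.
Step k = 2:
  phi_22 = [rho(2) - phi_11 rho(1)] / [1 - phi_11 rho(1)] = [-0.6808 - (0.0499)(0.0499)] / [1 - (0.0499)(0.0499)]
         = -0.68329001 / 0.99750999 = -0.685.
Therefore phi_{22} = -0.6850.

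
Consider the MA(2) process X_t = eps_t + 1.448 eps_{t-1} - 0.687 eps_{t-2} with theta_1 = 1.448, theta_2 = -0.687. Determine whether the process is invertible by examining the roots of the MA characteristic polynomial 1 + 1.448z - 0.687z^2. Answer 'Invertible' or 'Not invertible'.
\text{Not invertible}

The MA(q) characteristic polynomial is P(z) = 1 + 1.448z - 0.687z^2.
Invertibility requires all roots to lie outside the unit circle, i.e. |z| > 1 for every root.
Set 1 + (1.448) z + (-0.687) z^2 = 0, i.e. a z^2 + b z + c = 0 with a = -0.687, b = 1.448, c = 1.
Discriminant D = b^2 - 4ac = (1.448)^2 - 4*(-0.687)*1 = 2.096704 - (-2.748) = 4.844704.
D >= 0, so the roots are real: z = (-b +/- sqrt(D)) / (2a) = (-1.448 +/- 2.201069) / (-1.374).
  z_1 = (-1.448 + 2.201069) / (-1.374) = -0.5481,   |z_1| = 0.5481.
  z_2 = (-1.448 - 2.201069) / (-1.374) = 2.6558,   |z_2| = 2.6558.
Moduli of all roots: 0.5481, 2.6558.
All moduli strictly greater than 1? No.
Verdict: Not invertible.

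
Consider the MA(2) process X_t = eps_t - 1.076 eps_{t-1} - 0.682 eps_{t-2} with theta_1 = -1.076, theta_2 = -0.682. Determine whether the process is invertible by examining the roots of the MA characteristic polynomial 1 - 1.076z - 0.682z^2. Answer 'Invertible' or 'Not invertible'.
\text{Not invertible}

The MA(q) characteristic polynomial is P(z) = 1 - 1.076z - 0.682z^2.
Invertibility requires all roots to lie outside the unit circle, i.e. |z| > 1 for every root.
Set 1 + (-1.076) z + (-0.682) z^2 = 0, i.e. a z^2 + b z + c = 0 with a = -0.682, b = -1.076, c = 1.
Discriminant D = b^2 - 4ac = (-1.076)^2 - 4*(-0.682)*1 = 1.157776 - (-2.728) = 3.885776.
D >= 0, so the roots are real: z = (-b +/- sqrt(D)) / (2a) = (1.076 +/- 1.971237) / (-1.364).
  z_1 = (1.076 + 1.971237) / (-1.364) = -2.234,   |z_1| = 2.234.
  z_2 = (1.076 - 1.971237) / (-1.364) = 0.6563,   |z_2| = 0.6563.
Moduli of all roots: 2.2340, 0.6563.
All moduli strictly greater than 1? No.
Verdict: Not invertible.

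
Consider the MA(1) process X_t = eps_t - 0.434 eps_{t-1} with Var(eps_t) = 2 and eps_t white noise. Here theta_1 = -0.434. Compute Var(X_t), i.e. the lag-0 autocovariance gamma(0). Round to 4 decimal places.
\gamma(0) = 2.3767

For an MA(q) process X_t = eps_t + sum_i theta_i eps_{t-i} with
Var(eps_t) = sigma^2, the variance is
  gamma(0) = sigma^2 * (1 + sum_i theta_i^2).
  sum_i theta_i^2 = (-0.434)^2 = 0.188356.
  gamma(0) = 2 * (1 + 0.188356) = 2 * 1.188356 = 2.376712, which rounds to 2.3767.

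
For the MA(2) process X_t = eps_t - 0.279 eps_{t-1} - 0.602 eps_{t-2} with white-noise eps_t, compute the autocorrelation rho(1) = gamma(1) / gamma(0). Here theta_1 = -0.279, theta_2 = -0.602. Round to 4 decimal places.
\rho(1) = -0.0771

For an MA(q) process with theta_0 = 1, the autocovariance is
  gamma(k) = sigma^2 * sum_{i=0..q-k} theta_i * theta_{i+k},
and rho(k) = gamma(k) / gamma(0). Sigma^2 cancels.
  numerator   = (1)*(-0.279) + (-0.279)*(-0.602) = -0.111042.
  denominator = (1)^2 + (-0.279)^2 + (-0.602)^2 = 1.440245.
  rho(1) = -0.111042 / 1.440245 = -0.0771.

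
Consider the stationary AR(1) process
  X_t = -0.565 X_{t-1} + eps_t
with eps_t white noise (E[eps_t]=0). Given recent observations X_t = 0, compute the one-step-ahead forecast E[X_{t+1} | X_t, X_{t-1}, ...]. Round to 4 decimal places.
E[X_{t+1} \mid \mathcal F_t] = 0.0000

For an AR(p) model X_t = c + sum_i phi_i X_{t-i} + eps_t, the
one-step-ahead conditional mean is
  E[X_{t+1} | X_t, ...] = c + sum_i phi_i X_{t+1-i}.
Substitute known values:
  E[X_{t+1} | ...] = (-0.565) * (0)
                   = 0.0000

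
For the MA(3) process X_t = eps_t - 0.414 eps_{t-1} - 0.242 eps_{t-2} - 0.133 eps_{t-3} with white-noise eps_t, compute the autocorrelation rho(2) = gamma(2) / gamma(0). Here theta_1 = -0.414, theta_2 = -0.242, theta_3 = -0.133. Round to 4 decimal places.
\rho(2) = -0.1498

For an MA(q) process with theta_0 = 1, the autocovariance is
  gamma(k) = sigma^2 * sum_{i=0..q-k} theta_i * theta_{i+k},
and rho(k) = gamma(k) / gamma(0). Sigma^2 cancels.
  numerator   = (1)*(-0.242) + (-0.414)*(-0.133) = -0.186938.
  denominator = (1)^2 + (-0.414)^2 + (-0.242)^2 + (-0.133)^2 = 1.247649.
  rho(2) = -0.186938 / 1.247649 = -0.1498.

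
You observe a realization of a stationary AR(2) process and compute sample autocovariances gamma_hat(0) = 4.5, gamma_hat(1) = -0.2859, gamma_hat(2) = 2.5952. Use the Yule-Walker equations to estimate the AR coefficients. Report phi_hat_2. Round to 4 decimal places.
\hat\phi_{2} = 0.5750

The Yule-Walker equations for an AR(p) process read, in matrix form,
  Gamma_p phi = r_p,   with   (Gamma_p)_{ij} = gamma(|i - j|),
                       (r_p)_i = gamma(i),   i,j = 1..p.
Substitute the sample gammas (Toeplitz matrix and right-hand side of size 2):
  Gamma_p = [[4.5, -0.2859], [-0.2859, 4.5]]
  r_p     = [-0.2859, 2.5952]
Written out:
  4.5 phi_1 - 0.2859 phi_2 = -0.2859
  -0.2859 phi_1 + 4.5 phi_2 = 2.5952
Solve by Cramer's rule:
  det = gamma(0)^2 - gamma(1)^2 = (4.5)^2 - (-0.2859)^2 = 20.25 - 0.08173881 = 20.16826119
  phi_hat_1 = [gamma(1) gamma(0) - gamma(1) gamma(2)] / det = [(-0.2859)(4.5) - (-0.2859)(2.5952)] / 20.16826119 = -0.54458232 / 20.16826119 = -0.027
  phi_hat_2 = [gamma(0) gamma(2) - gamma(1)^2] / det = [(4.5)(2.5952) - (-0.2859)^2] / 20.16826119 = 11.59666119 / 20.16826119 = 0.575
So phi_hat = [-0.0270, 0.5750].
Therefore phi_hat_2 = 0.5750.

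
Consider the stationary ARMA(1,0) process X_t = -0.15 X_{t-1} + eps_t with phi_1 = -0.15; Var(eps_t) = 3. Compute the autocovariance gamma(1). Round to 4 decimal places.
\gamma(1) = -0.4604

Multiply the model equation by X_{t-k} and take expectations. With theta_0 = psi_0 = 1 and psi_j the MA(infinity) weights, this gives
  gamma(k) - sum_i phi_i gamma(k-i) = c_k,
  c_k = sigma^2 * sum_{j=k..q} theta_j psi_{j-k}   (c_k = 0 for k > q),
using gamma(-m) = gamma(m).
Pure AR (q = 0): c_0 = sigma^2 = 3, c_k = 0 for k >= 1.
Equations for k = 0 and k = 1 (AR order 1):
  gamma(0) = phi_1 gamma(1) + c_0
  gamma(1) = phi_1 gamma(0) + c_1
Substituting the second into the first: gamma(0) (1 - phi_1^2) = c_0 + phi_1 c_1, so
  gamma(0) = c_0 / (1 - phi_1^2) = 3 / (1 - (-0.15)^2) = 3 / 0.9775 = 3.069054.
  gamma(1) = phi_1 gamma(0) = (-0.15)(3.069054) = -0.460358.
Therefore gamma(1) = -0.4604 (to 4 decimal places).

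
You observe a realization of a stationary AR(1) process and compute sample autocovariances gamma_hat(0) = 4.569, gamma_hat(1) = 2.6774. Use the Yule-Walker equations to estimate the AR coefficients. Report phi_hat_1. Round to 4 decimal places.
\hat\phi_{1} = 0.5860

The Yule-Walker equations for an AR(p) process read, in matrix form,
  Gamma_p phi = r_p,   with   (Gamma_p)_{ij} = gamma(|i - j|),
                       (r_p)_i = gamma(i),   i,j = 1..p.
Substitute the sample gammas (Toeplitz matrix and right-hand side of size 1):
  Gamma_p = [[4.569]]
  r_p     = [2.6774]
With p = 1 this is the single equation gamma(0) phi_1 = gamma(1):
  phi_hat_1 = gamma(1) / gamma(0) = 2.6774 / 4.569 = 0.5860.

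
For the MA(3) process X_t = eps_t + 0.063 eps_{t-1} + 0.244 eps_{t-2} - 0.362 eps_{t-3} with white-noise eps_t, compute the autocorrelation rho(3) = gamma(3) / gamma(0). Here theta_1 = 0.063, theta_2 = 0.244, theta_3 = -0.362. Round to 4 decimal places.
\rho(3) = -0.3030

For an MA(q) process with theta_0 = 1, the autocovariance is
  gamma(k) = sigma^2 * sum_{i=0..q-k} theta_i * theta_{i+k},
and rho(k) = gamma(k) / gamma(0). Sigma^2 cancels.
  numerator   = (1)*(-0.362) = -0.362.
  denominator = (1)^2 + (0.063)^2 + (0.244)^2 + (-0.362)^2 = 1.194549.
  rho(3) = -0.362 / 1.194549 = -0.3030.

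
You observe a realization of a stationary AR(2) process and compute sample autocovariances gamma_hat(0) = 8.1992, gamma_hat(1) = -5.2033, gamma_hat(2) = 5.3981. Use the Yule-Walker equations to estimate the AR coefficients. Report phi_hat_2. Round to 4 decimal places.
\hat\phi_{2} = 0.4280

The Yule-Walker equations for an AR(p) process read, in matrix form,
  Gamma_p phi = r_p,   with   (Gamma_p)_{ij} = gamma(|i - j|),
                       (r_p)_i = gamma(i),   i,j = 1..p.
Substitute the sample gammas (Toeplitz matrix and right-hand side of size 2):
  Gamma_p = [[8.1992, -5.2033], [-5.2033, 8.1992]]
  r_p     = [-5.2033, 5.3981]
Written out:
  8.1992 phi_1 - 5.2033 phi_2 = -5.2033
  -5.2033 phi_1 + 8.1992 phi_2 = 5.3981
Solve by Cramer's rule:
  det = gamma(0)^2 - gamma(1)^2 = (8.1992)^2 - (-5.2033)^2 = 67.22688064 - 27.07433089 = 40.15254975
  phi_hat_1 = [gamma(1) gamma(0) - gamma(1) gamma(2)] / det = [(-5.2033)(8.1992) - (-5.2033)(5.3981)] / 40.15254975 = -14.57496363 / 40.15254975 = -0.363
  phi_hat_2 = [gamma(0) gamma(2) - gamma(1)^2] / det = [(8.1992)(5.3981) - (-5.2033)^2] / 40.15254975 = 17.18577063 / 40.15254975 = 0.428
So phi_hat = [-0.3630, 0.4280].
Therefore phi_hat_2 = 0.4280.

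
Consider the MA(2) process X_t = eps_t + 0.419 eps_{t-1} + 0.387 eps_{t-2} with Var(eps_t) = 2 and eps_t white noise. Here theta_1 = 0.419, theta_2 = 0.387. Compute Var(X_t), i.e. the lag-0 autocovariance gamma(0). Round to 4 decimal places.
\gamma(0) = 2.6507

For an MA(q) process X_t = eps_t + sum_i theta_i eps_{t-i} with
Var(eps_t) = sigma^2, the variance is
  gamma(0) = sigma^2 * (1 + sum_i theta_i^2).
  sum_i theta_i^2 = (0.419)^2 + (0.387)^2 = 0.175561 + 0.149769 = 0.32533.
  gamma(0) = 2 * (1 + 0.32533) = 2 * 1.32533 = 2.65066, which rounds to 2.6507.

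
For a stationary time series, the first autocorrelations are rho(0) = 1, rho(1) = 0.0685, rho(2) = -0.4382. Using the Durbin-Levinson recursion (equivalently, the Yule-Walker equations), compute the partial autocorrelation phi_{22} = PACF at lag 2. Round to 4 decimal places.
\phi_{22} = -0.4450

The PACF at lag k is phi_{kk}, the last component of the solution
to the Yule-Walker system G_k phi = r_k where
  (G_k)_{ij} = rho(|i - j|), (r_k)_i = rho(i), i,j = 1..k.
Equivalently, Durbin-Levinson gives phi_{kk} iteratively:
  phi_{11} = rho(1)
  phi_{kk} = [rho(k) - sum_{j=1..k-1} phi_{k-1,j} rho(k-j)]
            / [1 - sum_{j=1..k-1} phi_{k-1,j} rho(j)],
  phi_{k,j} = phi_{k-1,j} - phi_{kk} phi_{k-1,k-j},  j = 1..k-1.
Step k = 1:
  phi_11 = rho(1) = 0.0685.
Step k = 2:
  phi_22 = [rho(2) - phi_11 rho(1)] / [1 - phi_11 rho(1)] = [-0.4382 - (0.0685)(0.0685)] / [1 - (0.0685)(0.0685)]
         = -0.44289225 / 0.99530775 = -0.445.
Therefore phi_{22} = -0.4450.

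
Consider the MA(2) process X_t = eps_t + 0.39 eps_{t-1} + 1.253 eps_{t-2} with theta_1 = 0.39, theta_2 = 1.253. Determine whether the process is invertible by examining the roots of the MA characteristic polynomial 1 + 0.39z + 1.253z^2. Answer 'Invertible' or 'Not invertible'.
\text{Not invertible}

The MA(q) characteristic polynomial is P(z) = 1 + 0.39z + 1.253z^2.
Invertibility requires all roots to lie outside the unit circle, i.e. |z| > 1 for every root.
Set 1 + (0.39) z + (1.253) z^2 = 0, i.e. a z^2 + b z + c = 0 with a = 1.253, b = 0.39, c = 1.
Discriminant D = b^2 - 4ac = (0.39)^2 - 4*(1.253)*1 = 0.1521 - (5.012) = -4.8599.
D < 0, so the roots are the complex-conjugate pair z = (-b +/- i sqrt(-D)) / (2a) = -0.1556 +/- 0.8797i.
For a conjugate pair |z|^2 = z * conj(z) = (product of roots) = c/a = 1/(1.253) = 0.798085, so |z| = sqrt(0.798085) = 0.8934 for both roots.
Moduli of all roots: 0.8934, 0.8934.
All moduli strictly greater than 1? No.
Verdict: Not invertible.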